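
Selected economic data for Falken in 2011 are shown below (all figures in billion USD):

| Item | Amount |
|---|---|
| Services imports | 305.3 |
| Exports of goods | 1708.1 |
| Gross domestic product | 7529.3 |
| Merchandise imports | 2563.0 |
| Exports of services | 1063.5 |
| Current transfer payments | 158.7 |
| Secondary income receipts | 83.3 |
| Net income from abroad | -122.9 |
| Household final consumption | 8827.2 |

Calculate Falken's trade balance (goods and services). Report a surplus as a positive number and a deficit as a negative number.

-96.7

Goods balance = 1708.1 - 2563.0 = -854.9
Services balance = 1063.5 - 305.3 = 758.2
Trade balance (goods + services) = -854.9 + 758.2 = -96.7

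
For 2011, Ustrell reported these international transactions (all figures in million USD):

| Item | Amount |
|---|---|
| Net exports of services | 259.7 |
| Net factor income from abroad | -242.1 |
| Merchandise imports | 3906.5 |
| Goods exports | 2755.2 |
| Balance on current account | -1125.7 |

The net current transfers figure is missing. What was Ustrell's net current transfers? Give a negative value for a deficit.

Current account = goods balance + services balance + net primary income + net secondary income
Sum of the known components = -1133.7
Net current transfers = CA - (known components) = -1125.7 - (-1133.7) = 8.0

8.0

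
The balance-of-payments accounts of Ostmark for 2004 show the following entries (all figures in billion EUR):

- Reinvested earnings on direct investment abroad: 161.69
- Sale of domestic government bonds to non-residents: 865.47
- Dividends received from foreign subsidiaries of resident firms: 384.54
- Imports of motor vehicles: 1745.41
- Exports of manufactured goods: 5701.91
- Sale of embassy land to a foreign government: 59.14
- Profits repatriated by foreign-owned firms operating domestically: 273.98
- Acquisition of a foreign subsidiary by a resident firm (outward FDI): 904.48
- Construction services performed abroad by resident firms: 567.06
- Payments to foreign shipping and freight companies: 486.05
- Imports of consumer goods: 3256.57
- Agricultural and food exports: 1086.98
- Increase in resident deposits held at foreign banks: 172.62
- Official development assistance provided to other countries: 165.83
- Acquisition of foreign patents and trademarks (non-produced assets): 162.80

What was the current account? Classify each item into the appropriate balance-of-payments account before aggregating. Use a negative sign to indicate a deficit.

Goods: -1745.41 + 5701.91 - 3256.57 + 1086.98 = 1786.91
Services: -486.05 + 567.06 = 81.01
Primary income: 161.69 - 273.98 + 384.54 = 272.25
Secondary income: -165.83
Current account = 1786.91 + 81.01 + 272.25 + (-165.83) = 1974.34
(Excluded from the current account — financial account: sale of domestic government bonds to non-residents 865.47, acquisition of a foreign subsidiary by a resident firm (outward FDI) 904.48, increase in resident deposits held at foreign banks 172.62; capital account: sale of embassy land to a foreign government 59.14, acquisition of foreign patents and trademarks (non-produced assets) 162.80.)

1974.34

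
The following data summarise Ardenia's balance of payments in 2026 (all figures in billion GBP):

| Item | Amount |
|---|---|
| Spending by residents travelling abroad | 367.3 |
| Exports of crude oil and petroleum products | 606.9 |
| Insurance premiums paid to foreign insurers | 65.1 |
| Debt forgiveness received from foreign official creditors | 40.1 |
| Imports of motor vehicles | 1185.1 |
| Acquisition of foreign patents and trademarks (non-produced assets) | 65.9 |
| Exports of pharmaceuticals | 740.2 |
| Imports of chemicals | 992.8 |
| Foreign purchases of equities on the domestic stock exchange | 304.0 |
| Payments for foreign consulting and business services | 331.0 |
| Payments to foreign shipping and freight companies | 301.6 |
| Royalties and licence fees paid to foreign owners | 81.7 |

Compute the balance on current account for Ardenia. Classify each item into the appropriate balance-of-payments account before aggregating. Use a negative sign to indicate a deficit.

Goods: 606.9 - 1185.1 - 992.8 + 740.2 = -830.8
Services: -81.7 - 367.3 - 331.0 - 65.1 - 301.6 = -1146.7
Current account = (-830.8) + (-1146.7) = -1977.5
(Excluded from the current account — capital account: debt forgiveness received from foreign official creditors 40.1, acquisition of foreign patents and trademarks (non-produced assets) 65.9; financial account: foreign purchases of equities on the domestic stock exchange 304.0.)

-1977.5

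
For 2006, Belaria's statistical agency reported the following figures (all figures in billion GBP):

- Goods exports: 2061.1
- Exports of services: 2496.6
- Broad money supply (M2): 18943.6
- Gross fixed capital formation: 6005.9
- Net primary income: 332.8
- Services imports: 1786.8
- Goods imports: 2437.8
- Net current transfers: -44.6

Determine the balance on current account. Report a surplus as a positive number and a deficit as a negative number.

Goods balance = 2061.1 - 2437.8 = -376.7
Services balance = 2496.6 - 1786.8 = 709.8
Trade balance (goods + services) = -376.7 + 709.8 = 333.1
Net primary income = 332.8
Net secondary income = -44.6
Current account = 333.1 + 332.8 + (-44.6) = 621.3

621.3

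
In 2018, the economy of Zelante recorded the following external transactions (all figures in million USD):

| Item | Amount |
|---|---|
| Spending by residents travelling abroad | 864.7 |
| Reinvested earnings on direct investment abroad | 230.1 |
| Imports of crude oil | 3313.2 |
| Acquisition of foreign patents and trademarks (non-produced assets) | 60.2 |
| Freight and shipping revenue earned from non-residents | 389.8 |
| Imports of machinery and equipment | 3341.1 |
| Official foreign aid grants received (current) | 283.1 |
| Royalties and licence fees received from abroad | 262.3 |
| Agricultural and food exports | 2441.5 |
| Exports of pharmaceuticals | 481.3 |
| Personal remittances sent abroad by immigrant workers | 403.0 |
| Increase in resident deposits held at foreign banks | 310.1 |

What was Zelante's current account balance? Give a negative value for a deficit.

-3833.9

Goods: 2441.5 + 481.3 - 3341.1 - 3313.2 = -3731.5
Services: -864.7 + 262.3 + 389.8 = -212.6
Primary income: 230.1
Secondary income: -403.0 + 283.1 = -119.9
Current account = (-3731.5) + (-212.6) + 230.1 + (-119.9) = -3833.9
(Excluded from the current account — capital account: acquisition of foreign patents and trademarks (non-produced assets) 60.2; financial account: increase in resident deposits held at foreign banks 310.1.)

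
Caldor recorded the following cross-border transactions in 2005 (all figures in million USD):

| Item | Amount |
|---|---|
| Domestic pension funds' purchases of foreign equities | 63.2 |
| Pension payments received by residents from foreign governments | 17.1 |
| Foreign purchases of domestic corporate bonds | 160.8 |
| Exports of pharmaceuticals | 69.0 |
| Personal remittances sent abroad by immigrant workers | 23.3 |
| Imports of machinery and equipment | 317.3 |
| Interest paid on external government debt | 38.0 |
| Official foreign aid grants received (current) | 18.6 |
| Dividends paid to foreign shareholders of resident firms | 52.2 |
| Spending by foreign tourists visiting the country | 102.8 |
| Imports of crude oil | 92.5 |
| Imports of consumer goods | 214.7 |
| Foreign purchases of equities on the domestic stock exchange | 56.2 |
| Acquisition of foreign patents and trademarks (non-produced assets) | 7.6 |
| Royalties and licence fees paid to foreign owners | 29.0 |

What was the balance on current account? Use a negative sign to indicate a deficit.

Goods: -92.5 + 69.0 - 214.7 - 317.3 = -555.5
Services: -29.0 + 102.8 = 73.8
Primary income: -38.0 - 52.2 = -90.2
Secondary income: 18.6 - 23.3 + 17.1 = 12.4
Current account = (-555.5) + 73.8 + (-90.2) + 12.4 = -559.5
(Excluded from the current account — financial account: domestic pension funds' purchases of foreign equities 63.2, foreign purchases of domestic corporate bonds 160.8, foreign purchases of equities on the domestic stock exchange 56.2; capital account: acquisition of foreign patents and trademarks (non-produced assets) 7.6.)

-559.5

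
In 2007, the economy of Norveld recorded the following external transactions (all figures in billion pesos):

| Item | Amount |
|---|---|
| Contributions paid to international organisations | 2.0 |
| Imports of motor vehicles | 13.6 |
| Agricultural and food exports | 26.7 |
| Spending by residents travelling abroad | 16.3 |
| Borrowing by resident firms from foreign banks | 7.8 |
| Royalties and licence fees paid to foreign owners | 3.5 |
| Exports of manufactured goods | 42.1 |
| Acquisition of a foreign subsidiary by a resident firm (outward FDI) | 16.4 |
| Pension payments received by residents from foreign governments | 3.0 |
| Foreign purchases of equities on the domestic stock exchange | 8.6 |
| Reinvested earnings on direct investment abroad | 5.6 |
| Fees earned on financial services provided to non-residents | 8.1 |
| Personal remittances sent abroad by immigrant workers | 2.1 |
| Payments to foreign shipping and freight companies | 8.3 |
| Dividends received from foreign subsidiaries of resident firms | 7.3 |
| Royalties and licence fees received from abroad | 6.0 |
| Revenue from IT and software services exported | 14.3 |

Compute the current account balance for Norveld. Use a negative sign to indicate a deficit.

Goods: -13.6 + 42.1 + 26.7 = 55.2
Services: -3.5 + 6.0 + 8.1 - 16.3 - 8.3 + 14.3 = 0.3
Primary income: 7.3 + 5.6 = 12.9
Secondary income: -2.1 - 2.0 + 3.0 = -1.1
Current account = 55.2 + 0.3 + 12.9 + (-1.1) = 67.3
(Excluded from the current account — financial account: borrowing by resident firms from foreign banks 7.8, acquisition of a foreign subsidiary by a resident firm (outward FDI) 16.4, foreign purchases of equities on the domestic stock exchange 8.6.)

67.3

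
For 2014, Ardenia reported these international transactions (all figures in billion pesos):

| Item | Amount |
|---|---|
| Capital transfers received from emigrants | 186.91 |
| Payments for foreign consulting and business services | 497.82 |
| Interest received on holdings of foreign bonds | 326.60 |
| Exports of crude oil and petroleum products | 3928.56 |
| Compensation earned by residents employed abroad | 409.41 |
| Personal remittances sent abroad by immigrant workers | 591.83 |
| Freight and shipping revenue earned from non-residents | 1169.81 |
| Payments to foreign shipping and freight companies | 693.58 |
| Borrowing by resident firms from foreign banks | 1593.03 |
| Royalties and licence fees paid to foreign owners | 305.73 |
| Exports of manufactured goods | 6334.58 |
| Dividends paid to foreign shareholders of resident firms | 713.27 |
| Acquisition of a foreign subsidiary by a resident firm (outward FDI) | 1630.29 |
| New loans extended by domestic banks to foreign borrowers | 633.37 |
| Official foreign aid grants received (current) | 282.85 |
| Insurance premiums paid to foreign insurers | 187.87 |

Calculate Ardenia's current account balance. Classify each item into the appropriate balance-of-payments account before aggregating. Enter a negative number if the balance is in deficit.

9461.71

Goods: 3928.56 + 6334.58 = 10263.14
Services: -305.73 - 693.58 - 497.82 - 187.87 + 1169.81 = -515.19
Primary income: 409.41 + 326.60 - 713.27 = 22.74
Secondary income: 282.85 - 591.83 = -308.98
Current account = 10263.14 + (-515.19) + 22.74 + (-308.98) = 9461.71
(Excluded from the current account — capital account: capital transfers received from emigrants 186.91; financial account: borrowing by resident firms from foreign banks 1593.03, acquisition of a foreign subsidiary by a resident firm (outward FDI) 1630.29, new loans extended by domestic banks to foreign borrowers 633.37.)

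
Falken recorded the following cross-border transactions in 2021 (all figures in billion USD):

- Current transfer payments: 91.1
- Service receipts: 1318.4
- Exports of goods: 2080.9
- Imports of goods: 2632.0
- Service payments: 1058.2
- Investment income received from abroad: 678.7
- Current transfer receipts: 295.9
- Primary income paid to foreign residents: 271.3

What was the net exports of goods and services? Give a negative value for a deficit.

Goods balance = 2080.9 - 2632.0 = -551.1
Services balance = 1318.4 - 1058.2 = 260.2
Trade balance (goods + services) = -551.1 + 260.2 = -290.9

-290.9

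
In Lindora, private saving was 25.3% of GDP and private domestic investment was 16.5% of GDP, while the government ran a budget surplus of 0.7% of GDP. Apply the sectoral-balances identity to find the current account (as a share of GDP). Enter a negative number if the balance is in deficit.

9.5

By the sectoral-balances identity, CA = (S_private - I) + (T - G).
Private balance = 25.3 - 16.5 = 8.8
Government balance (T - G) = 0.7
CA = 8.8 + 0.7 = 9.5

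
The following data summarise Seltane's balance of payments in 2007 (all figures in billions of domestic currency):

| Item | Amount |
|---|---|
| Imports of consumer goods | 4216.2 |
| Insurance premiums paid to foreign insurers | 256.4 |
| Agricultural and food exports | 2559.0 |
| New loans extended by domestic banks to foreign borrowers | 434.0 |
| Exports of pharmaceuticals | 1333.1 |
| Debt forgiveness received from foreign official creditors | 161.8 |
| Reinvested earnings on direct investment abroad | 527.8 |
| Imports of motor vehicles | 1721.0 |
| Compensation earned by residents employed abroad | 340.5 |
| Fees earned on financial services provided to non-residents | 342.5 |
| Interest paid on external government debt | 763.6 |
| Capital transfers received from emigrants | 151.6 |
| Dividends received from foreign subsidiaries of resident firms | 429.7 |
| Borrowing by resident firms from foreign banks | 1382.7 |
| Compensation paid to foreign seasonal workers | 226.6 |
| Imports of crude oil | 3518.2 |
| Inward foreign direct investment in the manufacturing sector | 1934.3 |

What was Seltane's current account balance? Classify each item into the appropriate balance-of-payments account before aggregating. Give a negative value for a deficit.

-5169.4

Goods: 1333.1 - 3518.2 - 4216.2 + 2559.0 - 1721.0 = -5563.3
Services: 342.5 - 256.4 = 86.1
Primary income: -763.6 - 226.6 + 429.7 + 527.8 + 340.5 = 307.8
Current account = (-5563.3) + 86.1 + 307.8 = -5169.4
(Excluded from the current account — financial account: new loans extended by domestic banks to foreign borrowers 434.0, borrowing by resident firms from foreign banks 1382.7, inward foreign direct investment in the manufacturing sector 1934.3; capital account: debt forgiveness received from foreign official creditors 161.8, capital transfers received from emigrants 151.6.)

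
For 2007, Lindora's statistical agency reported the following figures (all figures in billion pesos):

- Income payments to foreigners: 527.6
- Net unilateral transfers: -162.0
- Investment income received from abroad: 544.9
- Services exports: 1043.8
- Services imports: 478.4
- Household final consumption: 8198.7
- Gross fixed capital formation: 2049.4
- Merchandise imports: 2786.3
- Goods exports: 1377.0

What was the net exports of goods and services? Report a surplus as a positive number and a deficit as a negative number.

-843.9

Goods balance = 1377.0 - 2786.3 = -1409.3
Services balance = 1043.8 - 478.4 = 565.4
Trade balance (goods + services) = -1409.3 + 565.4 = -843.9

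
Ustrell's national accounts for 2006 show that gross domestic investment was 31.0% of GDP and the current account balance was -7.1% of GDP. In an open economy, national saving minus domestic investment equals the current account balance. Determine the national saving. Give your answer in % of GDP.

23.9

S = I + CA = 31.0 + (-7.1) = 23.9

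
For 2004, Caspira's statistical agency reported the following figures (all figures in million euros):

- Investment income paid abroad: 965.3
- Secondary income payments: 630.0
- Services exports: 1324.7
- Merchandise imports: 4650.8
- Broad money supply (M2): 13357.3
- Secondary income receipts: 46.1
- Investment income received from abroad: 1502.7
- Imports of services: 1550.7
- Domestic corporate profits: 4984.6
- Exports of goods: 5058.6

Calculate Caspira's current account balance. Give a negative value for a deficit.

135.3

Goods balance = 5058.6 - 4650.8 = 407.8
Services balance = 1324.7 - 1550.7 = -226.0
Trade balance (goods + services) = 407.8 + (-226.0) = 181.8
Net primary income = 1502.7 - 965.3 = 537.4
Net secondary income = 46.1 - 630.0 = -583.9
Current account = 181.8 + 537.4 + (-583.9) = 135.3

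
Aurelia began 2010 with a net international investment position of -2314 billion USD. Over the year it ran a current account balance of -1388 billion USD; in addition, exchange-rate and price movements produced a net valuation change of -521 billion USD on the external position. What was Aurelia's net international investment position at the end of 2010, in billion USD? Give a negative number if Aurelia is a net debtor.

Change in NIIP = current account + net valuation change = -1388 + (-521) = -1909
End-of-year NIIP = -2314 + (-1909) = -4223

-4223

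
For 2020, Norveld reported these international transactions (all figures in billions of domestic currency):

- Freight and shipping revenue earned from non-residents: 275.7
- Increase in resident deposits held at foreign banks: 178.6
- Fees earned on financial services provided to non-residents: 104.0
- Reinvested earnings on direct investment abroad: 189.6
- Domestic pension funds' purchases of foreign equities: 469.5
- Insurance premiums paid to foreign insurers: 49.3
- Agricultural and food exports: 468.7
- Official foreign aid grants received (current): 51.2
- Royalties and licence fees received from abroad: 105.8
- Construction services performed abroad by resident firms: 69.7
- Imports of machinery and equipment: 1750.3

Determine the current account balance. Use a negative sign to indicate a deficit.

Goods: 468.7 - 1750.3 = -1281.6
Services: -49.3 + 105.8 + 104.0 + 275.7 + 69.7 = 505.9
Primary income: 189.6
Secondary income: 51.2
Current account = (-1281.6) + 505.9 + 189.6 + 51.2 = -534.9
(Excluded from the current account — financial account: increase in resident deposits held at foreign banks 178.6, domestic pension funds' purchases of foreign equities 469.5.)

-534.9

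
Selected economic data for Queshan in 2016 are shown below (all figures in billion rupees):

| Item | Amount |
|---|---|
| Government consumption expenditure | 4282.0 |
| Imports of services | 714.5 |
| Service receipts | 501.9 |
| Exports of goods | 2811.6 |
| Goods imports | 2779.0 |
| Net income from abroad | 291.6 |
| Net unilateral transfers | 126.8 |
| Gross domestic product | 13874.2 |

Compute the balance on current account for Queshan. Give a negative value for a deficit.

238.4

Goods balance = 2811.6 - 2779.0 = 32.6
Services balance = 501.9 - 714.5 = -212.6
Trade balance (goods + services) = 32.6 + (-212.6) = -180.0
Net primary income = 291.6
Net secondary income = 126.8
Current account = -180.0 + 291.6 + 126.8 = 238.4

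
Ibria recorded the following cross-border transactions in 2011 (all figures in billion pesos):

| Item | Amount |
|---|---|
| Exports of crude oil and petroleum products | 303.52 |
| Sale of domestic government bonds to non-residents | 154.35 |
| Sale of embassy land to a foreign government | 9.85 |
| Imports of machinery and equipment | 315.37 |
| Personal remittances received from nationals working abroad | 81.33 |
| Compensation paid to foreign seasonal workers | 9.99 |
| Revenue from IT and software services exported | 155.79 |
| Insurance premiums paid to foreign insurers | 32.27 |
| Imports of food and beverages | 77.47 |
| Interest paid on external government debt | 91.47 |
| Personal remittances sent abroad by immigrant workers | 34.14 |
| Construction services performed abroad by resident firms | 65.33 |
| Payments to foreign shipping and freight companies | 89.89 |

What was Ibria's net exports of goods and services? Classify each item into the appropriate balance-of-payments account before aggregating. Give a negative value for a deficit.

9.64

Goods: -77.47 + 303.52 - 315.37 = -89.32
Services: -32.27 + 65.33 - 89.89 + 155.79 = 98.96
Trade balance = -89.32 + 98.96 = 9.64
(Excluded from the trade balance — financial account: sale of domestic government bonds to non-residents 154.35; capital account: sale of embassy land to a foreign government 9.85; secondary income: personal remittances received from nationals working abroad 81.33, personal remittances sent abroad by immigrant workers 34.14; primary income: compensation paid to foreign seasonal workers 9.99, interest paid on external government debt 91.47.)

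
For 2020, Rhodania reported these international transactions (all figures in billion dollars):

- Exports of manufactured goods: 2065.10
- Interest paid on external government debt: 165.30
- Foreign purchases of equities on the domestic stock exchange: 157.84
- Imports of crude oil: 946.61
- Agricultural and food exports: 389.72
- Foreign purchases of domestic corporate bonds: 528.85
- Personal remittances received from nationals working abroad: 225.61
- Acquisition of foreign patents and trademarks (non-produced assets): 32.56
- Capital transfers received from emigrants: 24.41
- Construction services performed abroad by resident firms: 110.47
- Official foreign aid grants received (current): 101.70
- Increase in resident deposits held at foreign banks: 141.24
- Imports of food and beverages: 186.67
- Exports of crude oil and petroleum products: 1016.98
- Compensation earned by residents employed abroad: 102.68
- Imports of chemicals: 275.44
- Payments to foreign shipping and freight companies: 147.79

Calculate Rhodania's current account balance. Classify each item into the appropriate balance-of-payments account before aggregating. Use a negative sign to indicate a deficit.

Goods: -186.67 + 1016.98 + 2065.10 - 275.44 + 389.72 - 946.61 = 2063.08
Services: -147.79 + 110.47 = -37.32
Primary income: 102.68 - 165.30 = -62.62
Secondary income: 101.70 + 225.61 = 327.31
Current account = 2063.08 + (-37.32) + (-62.62) + 327.31 = 2290.45
(Excluded from the current account — financial account: foreign purchases of equities on the domestic stock exchange 157.84, foreign purchases of domestic corporate bonds 528.85, increase in resident deposits held at foreign banks 141.24; capital account: acquisition of foreign patents and trademarks (non-produced assets) 32.56, capital transfers received from emigrants 24.41.)

2290.45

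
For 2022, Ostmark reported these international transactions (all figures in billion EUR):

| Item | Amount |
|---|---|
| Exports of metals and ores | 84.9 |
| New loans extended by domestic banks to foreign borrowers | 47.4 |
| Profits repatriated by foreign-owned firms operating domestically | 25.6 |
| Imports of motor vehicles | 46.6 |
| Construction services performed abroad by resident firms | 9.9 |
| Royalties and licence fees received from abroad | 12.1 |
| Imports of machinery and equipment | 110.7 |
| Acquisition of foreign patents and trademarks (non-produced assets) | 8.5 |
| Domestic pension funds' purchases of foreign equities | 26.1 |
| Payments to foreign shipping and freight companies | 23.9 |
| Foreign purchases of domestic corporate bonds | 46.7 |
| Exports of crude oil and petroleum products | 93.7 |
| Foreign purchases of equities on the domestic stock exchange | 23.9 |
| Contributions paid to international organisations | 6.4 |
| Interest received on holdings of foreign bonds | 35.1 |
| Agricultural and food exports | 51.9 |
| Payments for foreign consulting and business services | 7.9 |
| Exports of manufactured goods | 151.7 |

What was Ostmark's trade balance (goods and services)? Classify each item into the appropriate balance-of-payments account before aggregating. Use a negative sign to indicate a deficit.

215.1

Goods: -110.7 + 84.9 + 51.9 + 93.7 - 46.6 + 151.7 = 224.9
Services: 9.9 - 23.9 - 7.9 + 12.1 = -9.8
Trade balance = 224.9 + (-9.8) = 215.1
(Excluded from the trade balance — financial account: new loans extended by domestic banks to foreign borrowers 47.4, domestic pension funds' purchases of foreign equities 26.1, foreign purchases of domestic corporate bonds 46.7, foreign purchases of equities on the domestic stock exchange 23.9; primary income: profits repatriated by foreign-owned firms operating domestically 25.6, interest received on holdings of foreign bonds 35.1; capital account: acquisition of foreign patents and trademarks (non-produced assets) 8.5; secondary income: contributions paid to international organisations 6.4.)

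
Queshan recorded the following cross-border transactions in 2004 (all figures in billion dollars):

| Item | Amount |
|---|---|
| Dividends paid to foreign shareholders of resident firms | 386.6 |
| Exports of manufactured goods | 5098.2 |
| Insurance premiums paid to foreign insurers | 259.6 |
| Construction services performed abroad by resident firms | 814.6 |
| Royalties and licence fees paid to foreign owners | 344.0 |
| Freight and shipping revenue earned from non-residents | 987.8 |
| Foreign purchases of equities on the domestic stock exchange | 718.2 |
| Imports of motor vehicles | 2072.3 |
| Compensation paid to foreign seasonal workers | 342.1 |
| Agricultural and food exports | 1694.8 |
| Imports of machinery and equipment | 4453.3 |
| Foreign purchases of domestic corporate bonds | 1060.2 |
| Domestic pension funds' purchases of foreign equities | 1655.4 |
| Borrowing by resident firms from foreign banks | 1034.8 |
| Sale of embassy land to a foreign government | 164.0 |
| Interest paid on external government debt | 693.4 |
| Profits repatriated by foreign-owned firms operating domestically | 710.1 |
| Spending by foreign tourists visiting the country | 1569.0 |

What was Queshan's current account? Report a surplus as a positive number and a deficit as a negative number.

Goods: -4453.3 + 5098.2 + 1694.8 - 2072.3 = 267.4
Services: 1569.0 + 987.8 + 814.6 - 259.6 - 344.0 = 2767.8
Primary income: -386.6 - 342.1 - 693.4 - 710.1 = -2132.2
Current account = 267.4 + 2767.8 + (-2132.2) = 903.0
(Excluded from the current account — financial account: foreign purchases of equities on the domestic stock exchange 718.2, foreign purchases of domestic corporate bonds 1060.2, domestic pension funds' purchases of foreign equities 1655.4, borrowing by resident firms from foreign banks 1034.8; capital account: sale of embassy land to a foreign government 164.0.)

903.0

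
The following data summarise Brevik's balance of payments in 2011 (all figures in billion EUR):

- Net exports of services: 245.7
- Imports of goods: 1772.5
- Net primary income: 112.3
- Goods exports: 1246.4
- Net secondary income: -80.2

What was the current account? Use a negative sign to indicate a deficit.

-248.3

Goods balance = 1246.4 - 1772.5 = -526.1
Services balance = 245.7
Trade balance (goods + services) = -526.1 + 245.7 = -280.4
Net primary income = 112.3
Net secondary income = -80.2
Current account = -280.4 + 112.3 + (-80.2) = -248.3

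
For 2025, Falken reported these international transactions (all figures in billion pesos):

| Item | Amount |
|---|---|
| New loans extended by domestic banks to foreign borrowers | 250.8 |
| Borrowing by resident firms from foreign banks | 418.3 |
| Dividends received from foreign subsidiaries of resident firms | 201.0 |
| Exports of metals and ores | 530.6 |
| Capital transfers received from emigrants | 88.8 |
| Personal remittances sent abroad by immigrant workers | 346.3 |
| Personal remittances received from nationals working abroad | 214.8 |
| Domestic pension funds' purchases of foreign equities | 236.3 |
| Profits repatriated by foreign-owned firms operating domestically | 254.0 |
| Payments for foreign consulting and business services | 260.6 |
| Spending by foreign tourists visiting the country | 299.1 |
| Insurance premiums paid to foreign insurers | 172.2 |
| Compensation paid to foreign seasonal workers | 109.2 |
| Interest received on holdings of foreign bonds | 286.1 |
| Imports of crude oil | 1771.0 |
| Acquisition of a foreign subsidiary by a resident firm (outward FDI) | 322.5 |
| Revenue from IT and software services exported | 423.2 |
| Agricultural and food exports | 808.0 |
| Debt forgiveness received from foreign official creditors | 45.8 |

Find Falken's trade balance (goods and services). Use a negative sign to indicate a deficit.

Goods: 808.0 - 1771.0 + 530.6 = -432.4
Services: -260.6 - 172.2 + 423.2 + 299.1 = 289.5
Trade balance = -432.4 + 289.5 = -142.9
(Excluded from the trade balance — financial account: new loans extended by domestic banks to foreign borrowers 250.8, borrowing by resident firms from foreign banks 418.3, domestic pension funds' purchases of foreign equities 236.3, acquisition of a foreign subsidiary by a resident firm (outward FDI) 322.5; primary income: dividends received from foreign subsidiaries of resident firms 201.0, profits repatriated by foreign-owned firms operating domestically 254.0, compensation paid to foreign seasonal workers 109.2, interest received on holdings of foreign bonds 286.1; capital account: capital transfers received from emigrants 88.8, debt forgiveness received from foreign official creditors 45.8; secondary income: personal remittances sent abroad by immigrant workers 346.3, personal remittances received from nationals working abroad 214.8.)

-142.9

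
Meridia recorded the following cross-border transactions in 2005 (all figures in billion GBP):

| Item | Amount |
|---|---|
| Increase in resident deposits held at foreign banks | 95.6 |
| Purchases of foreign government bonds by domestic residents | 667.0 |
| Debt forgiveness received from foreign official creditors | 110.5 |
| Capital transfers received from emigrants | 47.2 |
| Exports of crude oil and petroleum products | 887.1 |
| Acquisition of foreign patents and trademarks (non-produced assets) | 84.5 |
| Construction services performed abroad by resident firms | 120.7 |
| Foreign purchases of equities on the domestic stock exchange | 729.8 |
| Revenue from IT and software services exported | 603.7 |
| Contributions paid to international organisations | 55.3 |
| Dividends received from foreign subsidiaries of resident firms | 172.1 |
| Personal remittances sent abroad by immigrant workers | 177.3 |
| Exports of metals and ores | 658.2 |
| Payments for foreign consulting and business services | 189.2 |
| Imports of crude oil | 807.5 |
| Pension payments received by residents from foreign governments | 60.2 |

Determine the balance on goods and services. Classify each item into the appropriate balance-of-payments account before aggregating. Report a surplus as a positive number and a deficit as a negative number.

1273.0

Goods: -807.5 + 887.1 + 658.2 = 737.8
Services: 603.7 - 189.2 + 120.7 = 535.2
Trade balance = 737.8 + 535.2 = 1273.0
(Excluded from the trade balance — financial account: increase in resident deposits held at foreign banks 95.6, purchases of foreign government bonds by domestic residents 667.0, foreign purchases of equities on the domestic stock exchange 729.8; capital account: debt forgiveness received from foreign official creditors 110.5, capital transfers received from emigrants 47.2, acquisition of foreign patents and trademarks (non-produced assets) 84.5; secondary income: contributions paid to international organisations 55.3, personal remittances sent abroad by immigrant workers 177.3, pension payments received by residents from foreign governments 60.2; primary income: dividends received from foreign subsidiaries of resident firms 172.1.)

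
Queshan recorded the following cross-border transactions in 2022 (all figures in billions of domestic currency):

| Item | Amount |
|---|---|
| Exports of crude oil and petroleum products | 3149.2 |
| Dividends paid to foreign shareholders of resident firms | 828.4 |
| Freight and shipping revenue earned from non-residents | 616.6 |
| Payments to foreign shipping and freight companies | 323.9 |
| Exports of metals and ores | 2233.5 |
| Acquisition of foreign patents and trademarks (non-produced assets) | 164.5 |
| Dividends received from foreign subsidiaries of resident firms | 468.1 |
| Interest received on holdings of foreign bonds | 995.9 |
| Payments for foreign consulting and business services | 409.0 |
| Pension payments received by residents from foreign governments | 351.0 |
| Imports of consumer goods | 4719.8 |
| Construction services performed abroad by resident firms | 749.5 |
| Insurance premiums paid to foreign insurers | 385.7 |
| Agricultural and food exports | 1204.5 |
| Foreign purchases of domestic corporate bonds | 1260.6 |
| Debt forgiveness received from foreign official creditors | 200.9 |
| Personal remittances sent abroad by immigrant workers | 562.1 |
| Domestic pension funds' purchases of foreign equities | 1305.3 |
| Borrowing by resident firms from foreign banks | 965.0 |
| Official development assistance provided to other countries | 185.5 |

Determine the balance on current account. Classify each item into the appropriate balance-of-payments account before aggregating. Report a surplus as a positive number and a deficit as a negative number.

Goods: 3149.2 + 1204.5 - 4719.8 + 2233.5 = 1867.4
Services: 616.6 - 409.0 + 749.5 - 323.9 - 385.7 = 247.5
Primary income: 995.9 - 828.4 + 468.1 = 635.6
Secondary income: 351.0 - 185.5 - 562.1 = -396.6
Current account = 1867.4 + 247.5 + 635.6 + (-396.6) = 2353.9
(Excluded from the current account — capital account: acquisition of foreign patents and trademarks (non-produced assets) 164.5, debt forgiveness received from foreign official creditors 200.9; financial account: foreign purchases of domestic corporate bonds 1260.6, domestic pension funds' purchases of foreign equities 1305.3, borrowing by resident firms from foreign banks 965.0.)

2353.9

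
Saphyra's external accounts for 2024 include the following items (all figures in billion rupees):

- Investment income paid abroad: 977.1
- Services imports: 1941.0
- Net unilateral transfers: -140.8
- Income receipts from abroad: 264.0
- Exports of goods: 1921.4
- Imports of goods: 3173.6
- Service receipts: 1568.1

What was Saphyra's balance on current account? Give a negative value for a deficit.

-2479.0

Goods balance = 1921.4 - 3173.6 = -1252.2
Services balance = 1568.1 - 1941.0 = -372.9
Trade balance (goods + services) = -1252.2 + (-372.9) = -1625.1
Net primary income = 264.0 - 977.1 = -713.1
Net secondary income = -140.8
Current account = -1625.1 + (-713.1) + (-140.8) = -2479.0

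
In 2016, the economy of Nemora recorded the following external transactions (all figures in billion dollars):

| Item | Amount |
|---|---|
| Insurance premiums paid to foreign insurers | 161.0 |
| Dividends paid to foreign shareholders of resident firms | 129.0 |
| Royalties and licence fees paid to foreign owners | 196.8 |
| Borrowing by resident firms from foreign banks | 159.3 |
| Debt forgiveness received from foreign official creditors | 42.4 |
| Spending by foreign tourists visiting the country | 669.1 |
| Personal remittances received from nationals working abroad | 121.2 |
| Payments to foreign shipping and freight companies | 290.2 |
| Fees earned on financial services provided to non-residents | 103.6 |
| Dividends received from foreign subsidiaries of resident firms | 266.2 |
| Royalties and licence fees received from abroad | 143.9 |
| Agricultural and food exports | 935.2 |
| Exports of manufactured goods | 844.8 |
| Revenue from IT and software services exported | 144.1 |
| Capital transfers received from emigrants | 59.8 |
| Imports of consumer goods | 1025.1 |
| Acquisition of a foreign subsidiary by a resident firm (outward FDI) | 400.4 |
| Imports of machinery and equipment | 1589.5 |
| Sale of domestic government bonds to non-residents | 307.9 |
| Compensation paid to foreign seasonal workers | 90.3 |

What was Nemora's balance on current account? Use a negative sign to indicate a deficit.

Goods: 844.8 + 935.2 - 1589.5 - 1025.1 = -834.6
Services: -290.2 + 669.1 + 103.6 + 144.1 - 161.0 - 196.8 + 143.9 = 412.7
Primary income: 266.2 - 90.3 - 129.0 = 46.9
Secondary income: 121.2
Current account = (-834.6) + 412.7 + 46.9 + 121.2 = -253.8
(Excluded from the current account — financial account: borrowing by resident firms from foreign banks 159.3, acquisition of a foreign subsidiary by a resident firm (outward FDI) 400.4, sale of domestic government bonds to non-residents 307.9; capital account: debt forgiveness received from foreign official creditors 42.4, capital transfers received from emigrants 59.8.)

-253.8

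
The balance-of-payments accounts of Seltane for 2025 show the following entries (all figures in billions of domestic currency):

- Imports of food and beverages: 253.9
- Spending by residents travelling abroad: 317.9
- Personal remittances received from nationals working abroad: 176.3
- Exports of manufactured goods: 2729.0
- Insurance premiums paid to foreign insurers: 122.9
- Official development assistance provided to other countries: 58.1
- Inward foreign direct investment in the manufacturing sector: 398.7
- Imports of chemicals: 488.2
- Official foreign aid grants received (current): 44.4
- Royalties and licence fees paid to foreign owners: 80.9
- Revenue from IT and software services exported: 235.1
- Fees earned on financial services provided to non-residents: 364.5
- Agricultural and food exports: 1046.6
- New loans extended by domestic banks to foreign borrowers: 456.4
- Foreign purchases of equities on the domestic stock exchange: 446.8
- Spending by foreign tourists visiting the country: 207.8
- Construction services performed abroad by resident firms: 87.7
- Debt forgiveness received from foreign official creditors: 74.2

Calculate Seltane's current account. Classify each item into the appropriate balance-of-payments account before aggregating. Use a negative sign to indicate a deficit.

3569.5

Goods: -253.9 + 1046.6 - 488.2 + 2729.0 = 3033.5
Services: 235.1 - 122.9 + 364.5 - 317.9 + 87.7 - 80.9 + 207.8 = 373.4
Secondary income: -58.1 + 44.4 + 176.3 = 162.6
Current account = 3033.5 + 373.4 + 162.6 = 3569.5
(Excluded from the current account — financial account: inward foreign direct investment in the manufacturing sector 398.7, new loans extended by domestic banks to foreign borrowers 456.4, foreign purchases of equities on the domestic stock exchange 446.8; capital account: debt forgiveness received from foreign official creditors 74.2.)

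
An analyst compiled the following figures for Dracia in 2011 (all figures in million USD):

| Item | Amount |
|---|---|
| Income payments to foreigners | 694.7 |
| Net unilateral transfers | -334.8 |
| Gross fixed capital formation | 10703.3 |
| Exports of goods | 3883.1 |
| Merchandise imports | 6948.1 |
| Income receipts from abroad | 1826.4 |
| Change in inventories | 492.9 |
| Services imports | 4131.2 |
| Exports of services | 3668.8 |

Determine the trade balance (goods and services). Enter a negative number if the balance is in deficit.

Goods balance = 3883.1 - 6948.1 = -3065.0
Services balance = 3668.8 - 4131.2 = -462.4
Trade balance (goods + services) = -3065.0 + (-462.4) = -3527.4

-3527.4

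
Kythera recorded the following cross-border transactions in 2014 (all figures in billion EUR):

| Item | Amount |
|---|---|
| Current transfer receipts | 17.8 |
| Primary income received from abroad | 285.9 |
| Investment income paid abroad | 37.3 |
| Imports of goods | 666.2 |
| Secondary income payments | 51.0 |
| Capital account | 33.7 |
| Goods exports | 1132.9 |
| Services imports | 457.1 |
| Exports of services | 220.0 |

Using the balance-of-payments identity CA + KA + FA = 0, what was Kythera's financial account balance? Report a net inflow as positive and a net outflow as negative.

-478.7

Goods balance = 1132.9 - 666.2 = 466.7
Services balance = 220.0 - 457.1 = -237.1
Trade balance (goods + services) = 466.7 + (-237.1) = 229.6
Net primary income = 285.9 - 37.3 = 248.6
Net secondary income = 17.8 - 51.0 = -33.2
Current account = 229.6 + 248.6 + (-33.2) = 445.0
Financial account = -(445.0 + 33.7) = -478.7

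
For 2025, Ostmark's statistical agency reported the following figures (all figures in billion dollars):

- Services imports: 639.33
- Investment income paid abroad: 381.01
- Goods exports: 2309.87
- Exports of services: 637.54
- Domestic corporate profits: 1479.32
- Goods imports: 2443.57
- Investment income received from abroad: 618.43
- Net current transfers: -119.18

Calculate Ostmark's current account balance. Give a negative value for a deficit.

-17.25

Goods balance = 2309.87 - 2443.57 = -133.70
Services balance = 637.54 - 639.33 = -1.79
Trade balance (goods + services) = -133.70 + (-1.79) = -135.49
Net primary income = 618.43 - 381.01 = 237.42
Net secondary income = -119.18
Current account = -135.49 + 237.42 + (-119.18) = -17.25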